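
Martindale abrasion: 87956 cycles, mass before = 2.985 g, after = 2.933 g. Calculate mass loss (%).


Formula: Mass loss% = ((m_before - m_after) / m_before) * 100
Step 1: Mass loss = 2.985 - 2.933 = 0.052 g
Step 2: Ratio = 0.052 / 2.985 = 0.0174204
Step 3: Mass loss% = 0.0174204 * 100 = 1.74204% ≈ 1.74%

1.74%


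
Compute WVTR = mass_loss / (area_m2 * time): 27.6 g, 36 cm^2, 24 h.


Formula: WVTR = mass_loss / (area * time)
Step 1: Convert area: 36 cm^2 = 0.0036 m^2
Step 2: WVTR = 27.6 g / (0.0036 m^2 * 24 h)
Step 3: WVTR = 27.6 / 0.0864 = 319.4 g/m^2/h

319.4 g/m^2/h


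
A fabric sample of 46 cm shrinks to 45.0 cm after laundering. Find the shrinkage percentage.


Formula: Shrinkage% = ((L_before - L_after) / L_before) * 100
Step 1: Shrinkage = 46 - 45.0 = 1.0 cm
Step 2: Shrinkage% = (1.0 / 46) * 100
Step 3: Shrinkage% = 0.021739 * 100 = 2.1739% ≈ 2.2%

2.2%


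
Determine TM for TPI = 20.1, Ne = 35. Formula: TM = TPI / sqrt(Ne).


Formula: TM = TPI / sqrt(Ne)
Step 1: sqrt(Ne) = sqrt(35) = 5.9161
Step 2: TM = 20.1 / 5.9161 = 3.40

3.40 TM


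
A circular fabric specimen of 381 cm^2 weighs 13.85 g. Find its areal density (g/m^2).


Formula: GSM = mass_g / area_m2
Step 1: Convert area: 381 cm^2 = 381 / 10000 = 0.0381 m^2
Step 2: GSM = 13.85 g / 0.0381 m^2 = 363.5 g/m^2

363.5 g/m^2


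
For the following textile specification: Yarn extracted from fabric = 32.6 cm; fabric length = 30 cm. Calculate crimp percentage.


Formula: Crimp% = ((L_yarn - L_fabric) / L_fabric) * 100
Step 1: Extension = 32.6 - 30 = 2.6 cm
Step 2: Crimp% = (2.6 / 30) * 100
Step 3: Crimp% = 0.086667 * 100 = 8.6667% ≈ 8.7%

8.7%


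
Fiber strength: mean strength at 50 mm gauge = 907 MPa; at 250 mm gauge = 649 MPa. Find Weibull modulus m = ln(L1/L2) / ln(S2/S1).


Formula: m = ln(L1/L2) / ln(S2/S1)
Step 1: ln(L1/L2) = ln(50/250) = -1.60944
Step 2: S2/S1 = 649/907 = 0.71555
Step 3: ln(S2/S1) = ln(0.71555) = -0.33470
Step 4: m = -1.60944 / -0.33470 = 4.81

4.81 (Weibull m)


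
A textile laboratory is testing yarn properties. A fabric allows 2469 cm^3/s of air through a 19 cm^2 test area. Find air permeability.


Formula: Air Permeability = Airflow / Test Area
AP = 2469 cm^3/s / 19 cm^2
AP = 129.9 cm^3/s/cm^2

129.9 cm^3/s/cm^2


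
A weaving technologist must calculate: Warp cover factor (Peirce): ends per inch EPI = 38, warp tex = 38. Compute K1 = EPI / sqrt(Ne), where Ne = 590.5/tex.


Formula: K1 = EPI / sqrt(Ne), with Ne = 590.5 / tex_warp
Step 1: Ne = 590.5 / 38 = 15.539
Step 2: sqrt(Ne) = sqrt(15.539) = 3.942
Step 3: K1 = 38 / 3.942 = 9.6

9.6


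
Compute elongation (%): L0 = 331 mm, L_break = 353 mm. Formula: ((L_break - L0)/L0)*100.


Formula: Elongation (%) = ((L_break - L0) / L0) * 100
Step 1: Extension = 353 - 331 = 22 mm
Step 2: Elongation = (22 / 331) * 100
Step 3: Elongation = 0.066465 * 100 = 6.6465% ≈ 6.6%

6.6%


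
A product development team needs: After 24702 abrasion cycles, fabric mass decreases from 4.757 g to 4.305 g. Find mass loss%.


Formula: Mass loss% = ((m_before - m_after) / m_before) * 100
Step 1: Mass loss = 4.757 - 4.305 = 0.452 g
Step 2: Ratio = 0.452 / 4.757 = 0.0950179
Step 3: Mass loss% = 0.0950179 * 100 = 9.50179% ≈ 9.50%

9.50%


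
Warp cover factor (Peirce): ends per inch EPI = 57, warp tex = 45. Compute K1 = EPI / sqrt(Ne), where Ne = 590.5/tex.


Formula: K1 = EPI / sqrt(Ne), with Ne = 590.5 / tex_warp
Step 1: Ne = 590.5 / 45 = 13.122
Step 2: sqrt(Ne) = sqrt(13.122) = 3.6224
Step 3: K1 = 57 / 3.6224 = 15.7

15.7


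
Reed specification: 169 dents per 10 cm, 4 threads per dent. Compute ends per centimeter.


Formula: EPC = (dents per 10 cm * ends per dent) / 10
Step 1: Total ends per 10 cm = 169 * 4 = 676
Step 2: EPC = 676 / 10 = 67.6 ends/cm

67.6 ends/cm


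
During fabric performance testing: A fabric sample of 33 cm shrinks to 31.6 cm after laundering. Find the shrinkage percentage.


Formula: Shrinkage% = ((L_before - L_after) / L_before) * 100
Step 1: Shrinkage = 33 - 31.6 = 1.4 cm
Step 2: Shrinkage% = (1.4 / 33) * 100
Step 3: Shrinkage% = 0.042424 * 100 = 4.2424% ≈ 4.2%

4.2%


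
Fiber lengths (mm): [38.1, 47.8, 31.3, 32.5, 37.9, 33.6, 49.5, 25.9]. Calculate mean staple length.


Formula: Mean = sum of lengths / count
Sum = 38.1 + 47.8 + 31.3 + 32.5 + 37.9 + 33.6 + 49.5 + 25.9
Sum = 296.6 mm
Mean = 296.6 / 8 = 37.08 mm

37.08 mm


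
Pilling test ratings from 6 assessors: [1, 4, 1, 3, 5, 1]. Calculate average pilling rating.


Formula: Mean = sum / count
Sum = 1 + 4 + 1 + 3 + 5 + 1 = 15
Mean = 15 / 6 = 2.5

2.5


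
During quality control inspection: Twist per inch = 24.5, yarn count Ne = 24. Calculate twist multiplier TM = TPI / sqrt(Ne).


Formula: TM = TPI / sqrt(Ne)
Step 1: sqrt(Ne) = sqrt(24) = 4.899
Step 2: TM = 24.5 / 4.899 = 5.00

5.00 TM


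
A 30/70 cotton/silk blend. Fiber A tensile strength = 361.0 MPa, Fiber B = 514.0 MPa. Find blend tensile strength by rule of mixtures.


Formula: Blend property = (fraction_A * property_A) + (fraction_B * property_B)
Step 1: Contribution A = 30/100 * 361.0 MPa = 108.3 MPa
Step 2: Contribution B = 70/100 * 514.0 MPa = 359.8 MPa
Step 3: Blend tensile strength = 108.3 + 359.8 = 468.1 MPa

468.1 MPa


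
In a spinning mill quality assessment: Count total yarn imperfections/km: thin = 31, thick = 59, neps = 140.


Formula: Total = thin places + thick places + neps
Total = 31 + 59 + 140
Total = 230 imperfections/km

230 imperfections/km


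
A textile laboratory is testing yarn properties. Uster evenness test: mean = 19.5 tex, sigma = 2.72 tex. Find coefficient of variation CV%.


Formula: CV% = (standard deviation / mean) * 100
Step 1: Ratio = 2.72 / 19.5 = 0.139487
Step 2: CV% = 0.139487 * 100 = 13.9487% ≈ 13.9%

13.9%


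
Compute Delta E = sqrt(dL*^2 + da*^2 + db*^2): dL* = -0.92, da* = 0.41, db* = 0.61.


Formula: Delta E = sqrt(dL*^2 + da*^2 + db*^2)
Step 1: dL*^2 = (-0.92)^2 = 0.8464
Step 2: da*^2 = 0.41^2 = 0.1681
Step 3: db*^2 = 0.61^2 = 0.3721
Step 4: Sum = 0.8464 + 0.1681 + 0.3721 = 1.3866
Step 5: Delta E = sqrt(1.3866) = 1.18

1.18 Delta E


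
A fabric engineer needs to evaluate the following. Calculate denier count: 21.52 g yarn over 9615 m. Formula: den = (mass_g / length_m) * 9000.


Formula: den = (mass_g / length_m) * 9000
Substituting: den = (21.52 / 9615) * 9000
Intermediate: 21.52 / 9615 = 0.00223817 g/m
den = 0.00223817 * 9000 = 20.1 denier

20.1 denier


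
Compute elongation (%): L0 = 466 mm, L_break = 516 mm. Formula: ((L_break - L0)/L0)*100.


Formula: Elongation (%) = ((L_break - L0) / L0) * 100
Step 1: Extension = 516 - 466 = 50 mm
Step 2: Elongation = (50 / 466) * 100
Step 3: Elongation = 0.107296 * 100 = 10.7296% ≈ 10.7%

10.7%


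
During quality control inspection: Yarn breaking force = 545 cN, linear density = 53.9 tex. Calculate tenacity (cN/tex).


Formula: Tenacity = Breaking force / Linear density
Tenacity = 545 cN / 53.9 tex
Tenacity = 10.11 cN/tex

10.11 cN/tex


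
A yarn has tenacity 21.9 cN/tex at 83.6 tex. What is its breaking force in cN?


Formula: Breaking force = Tenacity * Linear density
F = 21.9 cN/tex * 83.6 tex
F = 1830.84 cN

1830.84 cN


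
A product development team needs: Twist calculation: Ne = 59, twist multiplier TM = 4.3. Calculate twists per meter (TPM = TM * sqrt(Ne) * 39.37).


Formula: TPM = TM * sqrt(Ne) * 39.37
Step 1: sqrt(Ne) = sqrt(59) = 7.6811
Step 2: TM * sqrt(Ne) = 4.3 * 7.6811 = 33.0287
Step 3: TPM = 33.0287 * 39.37 = 1300 twists/m

1300 twists/m


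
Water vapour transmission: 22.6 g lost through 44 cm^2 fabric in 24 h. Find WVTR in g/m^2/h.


Formula: WVTR = mass_loss / (area * time)
Step 1: Convert area: 44 cm^2 = 0.0044 m^2
Step 2: WVTR = 22.6 g / (0.0044 m^2 * 24 h)
Step 3: WVTR = 22.6 / 0.1056 = 214.0 g/m^2/h

214.0 g/m^2/h


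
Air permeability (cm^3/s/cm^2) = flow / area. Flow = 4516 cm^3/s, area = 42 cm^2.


Formula: Air Permeability = Airflow / Test Area
AP = 4516 cm^3/s / 42 cm^2
AP = 107.5 cm^3/s/cm^2

107.5 cm^3/s/cm^2


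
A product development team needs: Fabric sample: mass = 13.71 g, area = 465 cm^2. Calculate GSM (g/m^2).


Formula: GSM = mass_g / area_m2
Step 1: Convert area: 465 cm^2 = 465 / 10000 = 0.0465 m^2
Step 2: GSM = 13.71 g / 0.0465 m^2 = 294.8 g/m^2

294.8 g/m^2


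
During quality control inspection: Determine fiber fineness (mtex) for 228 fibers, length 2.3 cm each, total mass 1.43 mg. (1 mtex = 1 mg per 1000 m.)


Formula: fineness (mtex) = mass (mg) / total length (km) = (mass_mg / total_length_m) * 1000
Step 1: Convert fiber length: 2.3 cm = 0.023 m
Step 2: Total fiber length = 228 * 0.023 = 5.244 m
Step 3: Linear density = 1.43 mg / 5.244 m = 0.2727 mg/m
Step 4: fineness = 0.2727 * 1000 = 272.7 mtex

272.7 mtex


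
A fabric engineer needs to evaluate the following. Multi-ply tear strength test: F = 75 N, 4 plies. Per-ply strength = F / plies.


Formula: Per-ply strength = Total force / Number of plies
Per-ply = 75 N / 4
Per-ply = 18.75 N

18.75 N


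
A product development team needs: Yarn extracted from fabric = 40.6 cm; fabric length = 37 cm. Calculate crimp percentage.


Formula: Crimp% = ((L_yarn - L_fabric) / L_fabric) * 100
Step 1: Extension = 40.6 - 37 = 3.6 cm
Step 2: Crimp% = (3.6 / 37) * 100
Step 3: Crimp% = 0.097297 * 100 = 9.7297% ≈ 9.7%

9.7%


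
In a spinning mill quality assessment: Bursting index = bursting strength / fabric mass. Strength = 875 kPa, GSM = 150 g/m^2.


Formula: Bursting Index = Bursting Strength / Fabric GSM
BI = 875 kPa / 150 g/m^2
BI = 5.833 kPa/(g/m^2)

5.833 kPa/(g/m^2)


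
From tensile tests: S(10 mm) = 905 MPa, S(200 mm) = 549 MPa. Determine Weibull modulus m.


Formula: m = ln(L1/L2) / ln(S2/S1)
Step 1: ln(L1/L2) = ln(10/200) = -2.99573
Step 2: S2/S1 = 549/905 = 0.60663
Step 3: ln(S2/S1) = ln(0.60663) = -0.49984
Step 4: m = -2.99573 / -0.49984 = 5.99

5.99 (Weibull m)


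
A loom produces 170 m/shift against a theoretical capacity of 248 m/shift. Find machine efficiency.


Formula: Efficiency% = (Actual output / Theoretical output) * 100
Efficiency% = (170 / 248) * 100
Efficiency% = 0.685484 * 100 = 68.5484% ≈ 68.5%

68.5%


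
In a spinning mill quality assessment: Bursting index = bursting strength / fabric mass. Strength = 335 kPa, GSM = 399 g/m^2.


Formula: Bursting Index = Bursting Strength / Fabric GSM
BI = 335 kPa / 399 g/m^2
BI = 0.840 kPa/(g/m^2)

0.840 kPa/(g/m^2)


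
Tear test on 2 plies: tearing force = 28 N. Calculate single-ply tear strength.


Formula: Per-ply strength = Total force / Number of plies
Per-ply = 28 N / 2
Per-ply = 14 N

14 N


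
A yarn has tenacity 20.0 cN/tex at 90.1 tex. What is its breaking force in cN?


Formula: Breaking force = Tenacity * Linear density
F = 20.0 cN/tex * 90.1 tex
F = 1802.00 cN

1802.00 cN


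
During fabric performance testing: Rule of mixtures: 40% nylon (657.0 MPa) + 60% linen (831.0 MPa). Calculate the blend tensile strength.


Formula: Blend property = (fraction_A * property_A) + (fraction_B * property_B)
Step 1: Contribution A = 40/100 * 657.0 MPa = 262.8 MPa
Step 2: Contribution B = 60/100 * 831.0 MPa = 498.6 MPa
Step 3: Blend tensile strength = 262.8 + 498.6 = 761.4 MPa

761.4 MPa


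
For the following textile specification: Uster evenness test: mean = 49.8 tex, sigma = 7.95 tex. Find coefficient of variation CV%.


Formula: CV% = (standard deviation / mean) * 100
Step 1: Ratio = 7.95 / 49.8 = 0.159639
Step 2: CV% = 0.159639 * 100 = 15.9639% ≈ 16.0%

16.0%


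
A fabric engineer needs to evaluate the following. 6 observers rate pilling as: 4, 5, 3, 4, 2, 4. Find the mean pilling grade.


Formula: Mean = sum / count
Sum = 4 + 5 + 3 + 4 + 2 + 4 = 22
Mean = 22 / 6 = 3.7

3.7


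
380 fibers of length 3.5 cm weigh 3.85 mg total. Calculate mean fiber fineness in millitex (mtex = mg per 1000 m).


Formula: fineness (mtex) = mass (mg) / total length (km) = (mass_mg / total_length_m) * 1000
Step 1: Convert fiber length: 3.5 cm = 0.035 m
Step 2: Total fiber length = 380 * 0.035 = 13.3 m
Step 3: Linear density = 3.85 mg / 13.3 m = 0.2895 mg/m
Step 4: fineness = 0.2895 * 1000 = 289.5 mtex

289.5 mtex


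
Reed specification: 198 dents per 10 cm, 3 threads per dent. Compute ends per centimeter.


Formula: EPC = (dents per 10 cm * ends per dent) / 10
Step 1: Total ends per 10 cm = 198 * 3 = 594
Step 2: EPC = 594 / 10 = 59.4 ends/cm

59.4 ends/cm


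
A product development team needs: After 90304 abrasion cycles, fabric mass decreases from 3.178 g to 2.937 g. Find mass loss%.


Formula: Mass loss% = ((m_before - m_after) / m_before) * 100
Step 1: Mass loss = 3.178 - 2.937 = 0.241 g
Step 2: Ratio = 0.241 / 3.178 = 0.0758339
Step 3: Mass loss% = 0.0758339 * 100 = 7.58339% ≈ 7.58%

7.58%


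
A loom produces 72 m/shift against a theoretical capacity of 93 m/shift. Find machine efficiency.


Formula: Efficiency% = (Actual output / Theoretical output) * 100
Efficiency% = (72 / 93) * 100
Efficiency% = 0.774194 * 100 = 77.4194% ≈ 77.4%

77.4%


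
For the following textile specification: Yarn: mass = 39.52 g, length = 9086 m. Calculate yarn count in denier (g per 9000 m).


Formula: den = (mass_g / length_m) * 9000
Substituting: den = (39.52 / 9086) * 9000
Intermediate: 39.52 / 9086 = 0.00434955 g/m
den = 0.00434955 * 9000 = 39.1 denier

39.1 denier


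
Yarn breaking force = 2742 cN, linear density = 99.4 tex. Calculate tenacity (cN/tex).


Formula: Tenacity = Breaking force / Linear density
Tenacity = 2742 cN / 99.4 tex
Tenacity = 27.59 cN/tex

27.59 cN/tex


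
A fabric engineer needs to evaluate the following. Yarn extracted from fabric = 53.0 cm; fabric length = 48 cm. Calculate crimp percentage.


Formula: Crimp% = ((L_yarn - L_fabric) / L_fabric) * 100
Step 1: Extension = 53.0 - 48 = 5.0 cm
Step 2: Crimp% = (5.0 / 48) * 100
Step 3: Crimp% = 0.104167 * 100 = 10.4167% ≈ 10.4%

10.4%


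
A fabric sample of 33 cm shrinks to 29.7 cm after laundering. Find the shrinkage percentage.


Formula: Shrinkage% = ((L_before - L_after) / L_before) * 100
Step 1: Shrinkage = 33 - 29.7 = 3.3 cm
Step 2: Shrinkage% = (3.3 / 33) * 100
Step 3: Shrinkage% = 0.1 * 100 = 10.0%

10.0%


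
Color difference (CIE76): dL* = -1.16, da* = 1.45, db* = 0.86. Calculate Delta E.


Formula: Delta E = sqrt(dL*^2 + da*^2 + db*^2)
Step 1: dL*^2 = (-1.16)^2 = 1.3456
Step 2: da*^2 = 1.45^2 = 2.1025
Step 3: db*^2 = 0.86^2 = 0.7396
Step 4: Sum = 1.3456 + 2.1025 + 0.7396 = 4.1877
Step 5: Delta E = sqrt(4.1877) = 2.05

2.05 Delta E


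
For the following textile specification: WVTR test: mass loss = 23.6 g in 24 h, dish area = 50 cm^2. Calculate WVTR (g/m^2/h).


Formula: WVTR = mass_loss / (area * time)
Step 1: Convert area: 50 cm^2 = 0.005 m^2
Step 2: WVTR = 23.6 g / (0.005 m^2 * 24 h)
Step 3: WVTR = 23.6 / 0.12 = 196.7 g/m^2/h

196.7 g/m^2/h


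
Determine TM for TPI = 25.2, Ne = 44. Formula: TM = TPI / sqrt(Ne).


Formula: TM = TPI / sqrt(Ne)
Step 1: sqrt(Ne) = sqrt(44) = 6.6332
Step 2: TM = 25.2 / 6.6332 = 3.80

3.80 TM


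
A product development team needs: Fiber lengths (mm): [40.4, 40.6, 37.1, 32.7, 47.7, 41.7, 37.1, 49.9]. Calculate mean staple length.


Formula: Mean = sum of lengths / count
Sum = 40.4 + 40.6 + 37.1 + 32.7 + 47.7 + 41.7 + 37.1 + 49.9
Sum = 327.2 mm
Mean = 327.2 / 8 = 40.90 mm

40.90 mm


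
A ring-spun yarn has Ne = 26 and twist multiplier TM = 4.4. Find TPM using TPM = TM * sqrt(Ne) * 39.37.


Formula: TPM = TM * sqrt(Ne) * 39.37
Step 1: sqrt(Ne) = sqrt(26) = 5.099
Step 2: TM * sqrt(Ne) = 4.4 * 5.099 = 22.4356
Step 3: TPM = 22.4356 * 39.37 = 883 twists/m

883 twists/m


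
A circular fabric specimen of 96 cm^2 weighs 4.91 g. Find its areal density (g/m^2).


Formula: GSM = mass_g / area_m2
Step 1: Convert area: 96 cm^2 = 96 / 10000 = 0.0096 m^2
Step 2: GSM = 4.91 g / 0.0096 m^2 = 511.5 g/m^2

511.5 g/m^2


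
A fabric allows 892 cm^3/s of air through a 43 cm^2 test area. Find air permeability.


Formula: Air Permeability = Airflow / Test Area
AP = 892 cm^3/s / 43 cm^2
AP = 20.7 cm^3/s/cm^2

20.7 cm^3/s/cm^2


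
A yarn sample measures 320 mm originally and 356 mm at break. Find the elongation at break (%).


Formula: Elongation (%) = ((L_break - L0) / L0) * 100
Step 1: Extension = 356 - 320 = 36 mm
Step 2: Elongation = (36 / 320) * 100
Step 3: Elongation = 0.1125 * 100 = 11.25% ≈ 11.3%

11.3%


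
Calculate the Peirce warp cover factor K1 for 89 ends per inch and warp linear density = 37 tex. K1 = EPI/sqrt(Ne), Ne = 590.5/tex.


Formula: K1 = EPI / sqrt(Ne), with Ne = 590.5 / tex_warp
Step 1: Ne = 590.5 / 37 = 15.959
Step 2: sqrt(Ne) = sqrt(15.959) = 3.9949
Step 3: K1 = 89 / 3.9949 = 22.3

22.3


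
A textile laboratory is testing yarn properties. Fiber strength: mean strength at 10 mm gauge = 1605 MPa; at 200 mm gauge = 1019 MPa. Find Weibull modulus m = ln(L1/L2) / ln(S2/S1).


Formula: m = ln(L1/L2) / ln(S2/S1)
Step 1: ln(L1/L2) = ln(10/200) = -2.99573
Step 2: S2/S1 = 1019/1605 = 0.63489
Step 3: ln(S2/S1) = ln(0.63489) = -0.45430
Step 4: m = -2.99573 / -0.45430 = 6.59

6.59 (Weibull m)


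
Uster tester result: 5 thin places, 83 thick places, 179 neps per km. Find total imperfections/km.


Formula: Total = thin places + thick places + neps
Total = 5 + 83 + 179
Total = 267 imperfections/km

267 imperfections/km


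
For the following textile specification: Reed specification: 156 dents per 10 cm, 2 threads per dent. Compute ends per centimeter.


Formula: EPC = (dents per 10 cm * ends per dent) / 10
Step 1: Total ends per 10 cm = 156 * 2 = 312
Step 2: EPC = 312 / 10 = 31.2 ends/cm

31.2 ends/cm


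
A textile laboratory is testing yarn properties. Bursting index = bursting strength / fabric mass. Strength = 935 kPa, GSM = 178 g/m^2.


Formula: Bursting Index = Bursting Strength / Fabric GSM
BI = 935 kPa / 178 g/m^2
BI = 5.253 kPa/(g/m^2)

5.253 kPa/(g/m^2)


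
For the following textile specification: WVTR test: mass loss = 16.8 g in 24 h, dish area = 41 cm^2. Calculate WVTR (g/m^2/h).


Formula: WVTR = mass_loss / (area * time)
Step 1: Convert area: 41 cm^2 = 0.0041 m^2
Step 2: WVTR = 16.8 g / (0.0041 m^2 * 24 h)
Step 3: WVTR = 16.8 / 0.0984 = 170.7 g/m^2/h

170.7 g/m^2/h


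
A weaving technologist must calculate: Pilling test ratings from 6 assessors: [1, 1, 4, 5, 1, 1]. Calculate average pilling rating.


Formula: Mean = sum / count
Sum = 1 + 1 + 4 + 5 + 1 + 1 = 13
Mean = 13 / 6 = 2.2

2.2


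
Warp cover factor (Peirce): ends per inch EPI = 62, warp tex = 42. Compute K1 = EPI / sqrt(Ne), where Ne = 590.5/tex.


Formula: K1 = EPI / sqrt(Ne), with Ne = 590.5 / tex_warp
Step 1: Ne = 590.5 / 42 = 14.06
Step 2: sqrt(Ne) = sqrt(14.06) = 3.7497
Step 3: K1 = 62 / 3.7497 = 16.5

16.5


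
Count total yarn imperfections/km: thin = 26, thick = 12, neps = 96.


Formula: Total = thin places + thick places + neps
Total = 26 + 12 + 96
Total = 134 imperfections/km

134 imperfections/km


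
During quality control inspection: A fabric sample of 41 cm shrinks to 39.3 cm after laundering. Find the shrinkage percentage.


Formula: Shrinkage% = ((L_before - L_after) / L_before) * 100
Step 1: Shrinkage = 41 - 39.3 = 1.7 cm
Step 2: Shrinkage% = (1.7 / 41) * 100
Step 3: Shrinkage% = 0.041463 * 100 = 4.1463% ≈ 4.1%

4.1%


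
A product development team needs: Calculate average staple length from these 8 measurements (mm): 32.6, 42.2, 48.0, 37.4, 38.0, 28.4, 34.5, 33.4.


Formula: Mean = sum of lengths / count
Sum = 32.6 + 42.2 + 48.0 + 37.4 + 38.0 + 28.4 + 34.5 + 33.4
Sum = 294.5 mm
Mean = 294.5 / 8 = 36.81 mm

36.81 mm


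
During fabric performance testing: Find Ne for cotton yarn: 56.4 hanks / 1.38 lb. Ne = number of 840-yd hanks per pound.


Formula: Ne = hanks / mass_lb
Substituting: Ne = 56.4 / 1.38
Ne = 40.9

40.9 Ne


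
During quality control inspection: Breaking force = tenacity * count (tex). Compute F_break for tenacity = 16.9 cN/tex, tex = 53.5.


Formula: Breaking force = Tenacity * Linear density
F = 16.9 cN/tex * 53.5 tex
F = 904.15 cN

904.15 cN


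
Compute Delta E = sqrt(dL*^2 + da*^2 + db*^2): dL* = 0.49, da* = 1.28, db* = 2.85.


Formula: Delta E = sqrt(dL*^2 + da*^2 + db*^2)
Step 1: dL*^2 = 0.49^2 = 0.2401
Step 2: da*^2 = 1.28^2 = 1.6384
Step 3: db*^2 = 2.85^2 = 8.1225
Step 4: Sum = 0.2401 + 1.6384 + 8.1225 = 10.001
Step 5: Delta E = sqrt(10.001) = 3.16

3.16 Delta E


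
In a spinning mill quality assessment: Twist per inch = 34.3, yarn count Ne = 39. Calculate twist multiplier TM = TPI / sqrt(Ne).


Formula: TM = TPI / sqrt(Ne)
Step 1: sqrt(Ne) = sqrt(39) = 6.245
Step 2: TM = 34.3 / 6.245 = 5.49

5.49 TM


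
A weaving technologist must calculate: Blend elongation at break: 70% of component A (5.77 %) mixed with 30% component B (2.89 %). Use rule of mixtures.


Formula: Blend property = (fraction_A * property_A) + (fraction_B * property_B)
Step 1: Contribution A = 70/100 * 5.77 % = 4.039 %
Step 2: Contribution B = 30/100 * 2.89 % = 0.867 %
Step 3: Blend elongation at break = 4.039 + 0.867 = 4.906 %

4.906 %


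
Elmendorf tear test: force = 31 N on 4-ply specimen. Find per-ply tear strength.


Formula: Per-ply strength = Total force / Number of plies
Per-ply = 31 N / 4
Per-ply = 7.75 N

7.75 N


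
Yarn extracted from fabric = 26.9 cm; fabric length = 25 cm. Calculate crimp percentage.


Formula: Crimp% = ((L_yarn - L_fabric) / L_fabric) * 100
Step 1: Extension = 26.9 - 25 = 1.9 cm
Step 2: Crimp% = (1.9 / 25) * 100
Step 3: Crimp% = 0.076 * 100 = 7.6%

7.6%


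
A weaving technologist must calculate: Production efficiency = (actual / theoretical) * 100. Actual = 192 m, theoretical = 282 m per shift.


Formula: Efficiency% = (Actual output / Theoretical output) * 100
Efficiency% = (192 / 282) * 100
Efficiency% = 0.680851 * 100 = 68.0851% ≈ 68.1%

68.1%


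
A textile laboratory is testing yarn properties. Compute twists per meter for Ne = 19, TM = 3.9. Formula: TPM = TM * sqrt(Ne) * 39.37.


Formula: TPM = TM * sqrt(Ne) * 39.37
Step 1: sqrt(Ne) = sqrt(19) = 4.3589
Step 2: TM * sqrt(Ne) = 3.9 * 4.3589 = 16.9997
Step 3: TPM = 16.9997 * 39.37 = 669 twists/m

669 twists/m


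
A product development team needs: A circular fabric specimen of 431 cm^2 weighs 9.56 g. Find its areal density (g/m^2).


Formula: GSM = mass_g / area_m2
Step 1: Convert area: 431 cm^2 = 431 / 10000 = 0.0431 m^2
Step 2: GSM = 9.56 g / 0.0431 m^2 = 221.8 g/m^2

221.8 g/m^2


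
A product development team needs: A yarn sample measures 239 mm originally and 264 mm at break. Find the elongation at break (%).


Formula: Elongation (%) = ((L_break - L0) / L0) * 100
Step 1: Extension = 264 - 239 = 25 mm
Step 2: Elongation = (25 / 239) * 100
Step 3: Elongation = 0.104603 * 100 = 10.4603% ≈ 10.5%

10.5%


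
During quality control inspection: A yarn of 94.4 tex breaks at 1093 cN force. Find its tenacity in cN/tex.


Formula: Tenacity = Breaking force / Linear density
Tenacity = 1093 cN / 94.4 tex
Tenacity = 11.58 cN/tex

11.58 cN/tex


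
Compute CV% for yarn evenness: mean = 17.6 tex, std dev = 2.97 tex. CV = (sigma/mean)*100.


Formula: CV% = (standard deviation / mean) * 100
Step 1: Ratio = 2.97 / 17.6 = 0.16875
Step 2: CV% = 0.16875 * 100 = 16.875% ≈ 16.9%

16.9%


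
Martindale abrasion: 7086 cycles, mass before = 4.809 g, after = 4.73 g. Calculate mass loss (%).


Formula: Mass loss% = ((m_before - m_after) / m_before) * 100
Step 1: Mass loss = 4.809 - 4.73 = 0.079 g
Step 2: Ratio = 0.079 / 4.809 = 0.0164275
Step 3: Mass loss% = 0.0164275 * 100 = 1.64275% ≈ 1.64%

1.64%


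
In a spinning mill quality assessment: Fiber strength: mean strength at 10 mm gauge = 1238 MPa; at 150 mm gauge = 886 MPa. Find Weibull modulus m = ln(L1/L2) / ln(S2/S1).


Formula: m = ln(L1/L2) / ln(S2/S1)
Step 1: ln(L1/L2) = ln(10/150) = -2.70805
Step 2: S2/S1 = 886/1238 = 0.71567
Step 3: ln(S2/S1) = ln(0.71567) = -0.33454
Step 4: m = -2.70805 / -0.33454 = 8.09

8.09 (Weibull m)


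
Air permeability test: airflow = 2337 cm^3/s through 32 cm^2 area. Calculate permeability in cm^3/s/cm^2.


Formula: Air Permeability = Airflow / Test Area
AP = 2337 cm^3/s / 32 cm^2
AP = 73.0 cm^3/s/cm^2

73.0 cm^3/s/cm^2


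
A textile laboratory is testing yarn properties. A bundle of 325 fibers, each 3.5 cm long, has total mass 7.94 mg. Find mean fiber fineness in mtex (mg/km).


Formula: fineness (mtex) = mass (mg) / total length (km) = (mass_mg / total_length_m) * 1000
Step 1: Convert fiber length: 3.5 cm = 0.035 m
Step 2: Total fiber length = 325 * 0.035 = 11.375 m
Step 3: Linear density = 7.94 mg / 11.375 m = 0.6980 mg/m
Step 4: fineness = 0.6980 * 1000 = 698.0 mtex

698.0 mtex


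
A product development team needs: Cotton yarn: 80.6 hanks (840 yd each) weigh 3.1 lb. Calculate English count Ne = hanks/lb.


Formula: Ne = hanks / mass_lb
Substituting: Ne = 80.6 / 3.1
Ne = 26.0

26.0 Ne


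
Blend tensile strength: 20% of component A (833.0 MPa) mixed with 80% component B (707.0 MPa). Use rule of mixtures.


Formula: Blend property = (fraction_A * property_A) + (fraction_B * property_B)
Step 1: Contribution A = 20/100 * 833.0 MPa = 166.6 MPa
Step 2: Contribution B = 80/100 * 707.0 MPa = 565.6 MPa
Step 3: Blend tensile strength = 166.6 + 565.6 = 732.2 MPa

732.2 MPa


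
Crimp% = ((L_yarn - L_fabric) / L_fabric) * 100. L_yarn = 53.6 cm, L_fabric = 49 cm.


Formula: Crimp% = ((L_yarn - L_fabric) / L_fabric) * 100
Step 1: Extension = 53.6 - 49 = 4.6 cm
Step 2: Crimp% = (4.6 / 49) * 100
Step 3: Crimp% = 0.093878 * 100 = 9.3878% ≈ 9.4%

9.4%


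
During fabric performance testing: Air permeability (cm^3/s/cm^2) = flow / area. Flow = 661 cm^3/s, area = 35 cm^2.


Formula: Air Permeability = Airflow / Test Area
AP = 661 cm^3/s / 35 cm^2
AP = 18.9 cm^3/s/cm^2

18.9 cm^3/s/cm^2


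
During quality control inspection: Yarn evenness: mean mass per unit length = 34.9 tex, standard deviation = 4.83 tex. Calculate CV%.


Formula: CV% = (standard deviation / mean) * 100
Step 1: Ratio = 4.83 / 34.9 = 0.138395
Step 2: CV% = 0.138395 * 100 = 13.8395% ≈ 13.8%

13.8%


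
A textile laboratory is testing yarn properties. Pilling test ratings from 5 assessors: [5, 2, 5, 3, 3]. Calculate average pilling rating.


Formula: Mean = sum / count
Sum = 5 + 2 + 5 + 3 + 3 = 18
Mean = 18 / 5 = 3.6

3.6


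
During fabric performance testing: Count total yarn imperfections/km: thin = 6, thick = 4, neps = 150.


Formula: Total = thin places + thick places + neps
Total = 6 + 4 + 150
Total = 160 imperfections/km

160 imperfections/km


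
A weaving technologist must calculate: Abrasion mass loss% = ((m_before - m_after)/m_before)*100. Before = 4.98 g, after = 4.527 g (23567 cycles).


Formula: Mass loss% = ((m_before - m_after) / m_before) * 100
Step 1: Mass loss = 4.98 - 4.527 = 0.453 g
Step 2: Ratio = 0.453 / 4.98 = 0.0909639
Step 3: Mass loss% = 0.0909639 * 100 = 9.09639% ≈ 9.10%

9.10%


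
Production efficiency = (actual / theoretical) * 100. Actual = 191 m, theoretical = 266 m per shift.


Formula: Efficiency% = (Actual output / Theoretical output) * 100
Efficiency% = (191 / 266) * 100
Efficiency% = 0.718045 * 100 = 71.8045% ≈ 71.8%

71.8%


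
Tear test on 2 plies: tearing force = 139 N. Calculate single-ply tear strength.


Formula: Per-ply strength = Total force / Number of plies
Per-ply = 139 N / 2
Per-ply = 69.5 N

69.5 N


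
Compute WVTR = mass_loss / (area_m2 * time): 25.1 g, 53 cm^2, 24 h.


Formula: WVTR = mass_loss / (area * time)
Step 1: Convert area: 53 cm^2 = 0.0053 m^2
Step 2: WVTR = 25.1 g / (0.0053 m^2 * 24 h)
Step 3: WVTR = 25.1 / 0.1272 = 197.3 g/m^2/h

197.3 g/m^2/h


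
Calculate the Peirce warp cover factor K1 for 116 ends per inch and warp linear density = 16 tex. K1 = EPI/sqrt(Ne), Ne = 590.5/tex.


Formula: K1 = EPI / sqrt(Ne), with Ne = 590.5 / tex_warp
Step 1: Ne = 590.5 / 16 = 36.906
Step 2: sqrt(Ne) = sqrt(36.906) = 6.075
Step 3: K1 = 116 / 6.075 = 19.1

19.1


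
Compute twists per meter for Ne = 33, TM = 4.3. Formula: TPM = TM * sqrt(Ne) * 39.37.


Formula: TPM = TM * sqrt(Ne) * 39.37
Step 1: sqrt(Ne) = sqrt(33) = 5.7446
Step 2: TM * sqrt(Ne) = 4.3 * 5.7446 = 24.7018
Step 3: TPM = 24.7018 * 39.37 = 973 twists/m

973 twists/m


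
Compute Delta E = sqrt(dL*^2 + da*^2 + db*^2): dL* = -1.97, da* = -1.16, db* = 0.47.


Formula: Delta E = sqrt(dL*^2 + da*^2 + db*^2)
Step 1: dL*^2 = (-1.97)^2 = 3.8809
Step 2: da*^2 = (-1.16)^2 = 1.3456
Step 3: db*^2 = 0.47^2 = 0.2209
Step 4: Sum = 3.8809 + 1.3456 + 0.2209 = 5.4474
Step 5: Delta E = sqrt(5.4474) = 2.33

2.33 Delta E


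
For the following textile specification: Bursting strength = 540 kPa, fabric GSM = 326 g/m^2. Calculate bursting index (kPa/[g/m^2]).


Formula: Bursting Index = Bursting Strength / Fabric GSM
BI = 540 kPa / 326 g/m^2
BI = 1.656 kPa/(g/m^2)

1.656 kPa/(g/m^2)


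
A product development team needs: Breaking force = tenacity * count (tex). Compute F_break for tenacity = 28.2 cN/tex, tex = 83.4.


Formula: Breaking force = Tenacity * Linear density
F = 28.2 cN/tex * 83.4 tex
F = 2351.88 cN

2351.88 cN


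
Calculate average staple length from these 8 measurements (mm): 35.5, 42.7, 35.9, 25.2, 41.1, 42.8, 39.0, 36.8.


Formula: Mean = sum of lengths / count
Sum = 35.5 + 42.7 + 35.9 + 25.2 + 41.1 + 42.8 + 39.0 + 36.8
Sum = 299.0 mm
Mean = 299.0 / 8 = 37.38 mm

37.38 mm


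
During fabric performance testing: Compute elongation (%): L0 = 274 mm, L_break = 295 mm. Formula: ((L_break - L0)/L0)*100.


Formula: Elongation (%) = ((L_break - L0) / L0) * 100
Step 1: Extension = 295 - 274 = 21 mm
Step 2: Elongation = (21 / 274) * 100
Step 3: Elongation = 0.076642 * 100 = 7.6642% ≈ 7.7%

7.7%


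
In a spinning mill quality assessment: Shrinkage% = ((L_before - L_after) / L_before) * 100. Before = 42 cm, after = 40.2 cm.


Formula: Shrinkage% = ((L_before - L_after) / L_before) * 100
Step 1: Shrinkage = 42 - 40.2 = 1.8 cm
Step 2: Shrinkage% = (1.8 / 42) * 100
Step 3: Shrinkage% = 0.042857 * 100 = 4.2857% ≈ 4.3%

4.3%


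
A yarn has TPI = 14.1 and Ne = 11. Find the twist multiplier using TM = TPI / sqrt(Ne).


Formula: TM = TPI / sqrt(Ne)
Step 1: sqrt(Ne) = sqrt(11) = 3.3166
Step 2: TM = 14.1 / 3.3166 = 4.25

4.25 TM


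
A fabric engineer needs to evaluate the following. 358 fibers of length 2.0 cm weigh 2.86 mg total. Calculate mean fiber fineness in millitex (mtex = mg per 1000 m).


Formula: fineness (mtex) = mass (mg) / total length (km) = (mass_mg / total_length_m) * 1000
Step 1: Convert fiber length: 2.0 cm = 0.02 m
Step 2: Total fiber length = 358 * 0.02 = 7.16 m
Step 3: Linear density = 2.86 mg / 7.16 m = 0.3994 mg/m
Step 4: fineness = 0.3994 * 1000 = 399.4 mtex

399.4 mtex


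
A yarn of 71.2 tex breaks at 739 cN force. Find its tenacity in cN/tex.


Formula: Tenacity = Breaking force / Linear density
Tenacity = 739 cN / 71.2 tex
Tenacity = 10.38 cN/tex

10.38 cN/tex


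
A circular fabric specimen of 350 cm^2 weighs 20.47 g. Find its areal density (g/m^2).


Formula: GSM = mass_g / area_m2
Step 1: Convert area: 350 cm^2 = 350 / 10000 = 0.035 m^2
Step 2: GSM = 20.47 g / 0.035 m^2 = 584.9 g/m^2

584.9 g/m^2


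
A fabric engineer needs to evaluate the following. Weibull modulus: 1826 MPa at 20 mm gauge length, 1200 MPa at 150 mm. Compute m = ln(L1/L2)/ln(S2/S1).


Formula: m = ln(L1/L2) / ln(S2/S1)
Step 1: ln(L1/L2) = ln(20/150) = -2.01490
Step 2: S2/S1 = 1200/1826 = 0.65717
Step 3: ln(S2/S1) = ln(0.65717) = -0.41981
Step 4: m = -2.01490 / -0.41981 = 4.80

4.80 (Weibull m)


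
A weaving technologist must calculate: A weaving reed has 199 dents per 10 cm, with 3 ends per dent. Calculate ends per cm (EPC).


Formula: EPC = (dents per 10 cm * ends per dent) / 10
Step 1: Total ends per 10 cm = 199 * 3 = 597
Step 2: EPC = 597 / 10 = 59.7 ends/cm

59.7 ends/cm


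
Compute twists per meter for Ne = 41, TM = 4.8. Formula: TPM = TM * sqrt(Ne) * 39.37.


Formula: TPM = TM * sqrt(Ne) * 39.37
Step 1: sqrt(Ne) = sqrt(41) = 6.4031
Step 2: TM * sqrt(Ne) = 4.8 * 6.4031 = 30.7349
Step 3: TPM = 30.7349 * 39.37 = 1210 twists/m

1210 twists/m


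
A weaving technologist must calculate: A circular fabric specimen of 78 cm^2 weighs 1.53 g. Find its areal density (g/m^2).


Formula: GSM = mass_g / area_m2
Step 1: Convert area: 78 cm^2 = 78 / 10000 = 0.0078 m^2
Step 2: GSM = 1.53 g / 0.0078 m^2 = 196.2 g/m^2

196.2 g/m^2


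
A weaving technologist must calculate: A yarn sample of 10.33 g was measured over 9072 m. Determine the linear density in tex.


Formula: Tex = (mass_g / length_m) * 1000
Substituting: Tex = (10.33 / 9072) * 1000
Intermediate: 10.33 / 9072 = 0.00113867 g/m
Tex = 0.00113867 * 1000 = 1.14 tex

1.14 tex


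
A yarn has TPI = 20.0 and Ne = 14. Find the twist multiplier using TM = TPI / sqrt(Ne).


Formula: TM = TPI / sqrt(Ne)
Step 1: sqrt(Ne) = sqrt(14) = 3.7417
Step 2: TM = 20.0 / 3.7417 = 5.35

5.35 TM


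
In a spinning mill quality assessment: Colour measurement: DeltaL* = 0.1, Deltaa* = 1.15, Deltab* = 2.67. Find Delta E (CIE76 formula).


Formula: Delta E = sqrt(dL*^2 + da*^2 + db*^2)
Step 1: dL*^2 = 0.1^2 = 0.01
Step 2: da*^2 = 1.15^2 = 1.3225
Step 3: db*^2 = 2.67^2 = 7.1289
Step 4: Sum = 0.01 + 1.3225 + 7.1289 = 8.4614
Step 5: Delta E = sqrt(8.4614) = 2.91

2.91 Delta E


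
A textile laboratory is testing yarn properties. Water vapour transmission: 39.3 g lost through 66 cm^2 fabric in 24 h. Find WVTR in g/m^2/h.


Formula: WVTR = mass_loss / (area * time)
Step 1: Convert area: 66 cm^2 = 0.0066 m^2
Step 2: WVTR = 39.3 g / (0.0066 m^2 * 24 h)
Step 3: WVTR = 39.3 / 0.1584 = 248.1 g/m^2/h

248.1 g/m^2/h


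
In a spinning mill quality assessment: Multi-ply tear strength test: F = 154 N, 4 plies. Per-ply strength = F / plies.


Formula: Per-ply strength = Total force / Number of plies
Per-ply = 154 N / 4
Per-ply = 38.5 N

38.5 N


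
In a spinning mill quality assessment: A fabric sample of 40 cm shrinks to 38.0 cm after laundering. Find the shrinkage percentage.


Formula: Shrinkage% = ((L_before - L_after) / L_before) * 100
Step 1: Shrinkage = 40 - 38.0 = 2.0 cm
Step 2: Shrinkage% = (2.0 / 40) * 100
Step 3: Shrinkage% = 0.05 * 100 = 5.0%

5.0%


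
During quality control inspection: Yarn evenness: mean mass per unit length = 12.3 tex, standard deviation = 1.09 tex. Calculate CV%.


Formula: CV% = (standard deviation / mean) * 100
Step 1: Ratio = 1.09 / 12.3 = 0.088618
Step 2: CV% = 0.088618 * 100 = 8.8618% ≈ 8.9%

8.9%


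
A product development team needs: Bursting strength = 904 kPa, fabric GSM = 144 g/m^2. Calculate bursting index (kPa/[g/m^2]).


Formula: Bursting Index = Bursting Strength / Fabric GSM
BI = 904 kPa / 144 g/m^2
BI = 6.278 kPa/(g/m^2)

6.278 kPa/(g/m^2)


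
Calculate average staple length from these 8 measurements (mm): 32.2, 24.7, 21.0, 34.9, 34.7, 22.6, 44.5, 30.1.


Formula: Mean = sum of lengths / count
Sum = 32.2 + 24.7 + 21.0 + 34.9 + 34.7 + 22.6 + 44.5 + 30.1
Sum = 244.7 mm
Mean = 244.7 / 8 = 30.59 mm

30.59 mm


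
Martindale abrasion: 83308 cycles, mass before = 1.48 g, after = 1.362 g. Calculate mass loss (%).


Formula: Mass loss% = ((m_before - m_after) / m_before) * 100
Step 1: Mass loss = 1.48 - 1.362 = 0.118 g
Step 2: Ratio = 0.118 / 1.48 = 0.0797297
Step 3: Mass loss% = 0.0797297 * 100 = 7.97297% ≈ 7.97%

7.97%


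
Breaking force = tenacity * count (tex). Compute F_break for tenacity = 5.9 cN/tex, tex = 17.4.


Formula: Breaking force = Tenacity * Linear density
F = 5.9 cN/tex * 17.4 tex
F = 102.66 cN

102.66 cN


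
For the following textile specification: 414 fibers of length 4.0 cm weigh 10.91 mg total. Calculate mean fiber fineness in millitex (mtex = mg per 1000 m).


Formula: fineness (mtex) = mass (mg) / total length (km) = (mass_mg / total_length_m) * 1000
Step 1: Convert fiber length: 4.0 cm = 0.04 m
Step 2: Total fiber length = 414 * 0.04 = 16.56 m
Step 3: Linear density = 10.91 mg / 16.56 m = 0.6588 mg/m
Step 4: fineness = 0.6588 * 1000 = 658.8 mtex

658.8 mtex


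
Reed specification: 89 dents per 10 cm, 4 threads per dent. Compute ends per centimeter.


Formula: EPC = (dents per 10 cm * ends per dent) / 10
Step 1: Total ends per 10 cm = 89 * 4 = 356
Step 2: EPC = 356 / 10 = 35.6 ends/cm

35.6 ends/cm


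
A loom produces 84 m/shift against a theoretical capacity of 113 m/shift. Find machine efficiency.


Formula: Efficiency% = (Actual output / Theoretical output) * 100
Efficiency% = (84 / 113) * 100
Efficiency% = 0.743363 * 100 = 74.3363% ≈ 74.3%

74.3%


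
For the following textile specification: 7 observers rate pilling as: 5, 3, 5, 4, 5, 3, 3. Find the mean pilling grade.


Formula: Mean = sum / count
Sum = 5 + 3 + 5 + 4 + 5 + 3 + 3 = 28
Mean = 28 / 7 = 4.0

4.0


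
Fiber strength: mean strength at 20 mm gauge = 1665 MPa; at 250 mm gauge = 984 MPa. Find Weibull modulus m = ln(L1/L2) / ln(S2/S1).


Formula: m = ln(L1/L2) / ln(S2/S1)
Step 1: ln(L1/L2) = ln(20/250) = -2.52573
Step 2: S2/S1 = 984/1665 = 0.59099
Step 3: ln(S2/S1) = ln(0.59099) = -0.52596
Step 4: m = -2.52573 / -0.52596 = 4.80

4.80 (Weibull m)


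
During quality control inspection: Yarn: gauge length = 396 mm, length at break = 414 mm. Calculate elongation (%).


Formula: Elongation (%) = ((L_break - L0) / L0) * 100
Step 1: Extension = 414 - 396 = 18 mm
Step 2: Elongation = (18 / 396) * 100
Step 3: Elongation = 0.045455 * 100 = 4.5455% ≈ 4.5%

4.5%


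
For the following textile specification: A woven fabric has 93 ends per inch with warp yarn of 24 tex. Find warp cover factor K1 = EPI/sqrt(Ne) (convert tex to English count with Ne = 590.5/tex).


Formula: K1 = EPI / sqrt(Ne), with Ne = 590.5 / tex_warp
Step 1: Ne = 590.5 / 24 = 24.604
Step 2: sqrt(Ne) = sqrt(24.604) = 4.9602
Step 3: K1 = 93 / 4.9602 = 18.7

18.7


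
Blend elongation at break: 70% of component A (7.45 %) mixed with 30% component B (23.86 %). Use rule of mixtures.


Formula: Blend property = (fraction_A * property_A) + (fraction_B * property_B)
Step 1: Contribution A = 70/100 * 7.45 % = 5.215 %
Step 2: Contribution B = 30/100 * 23.86 % = 7.158 %
Step 3: Blend elongation at break = 5.215 + 7.158 = 12.373 %

12.373 %


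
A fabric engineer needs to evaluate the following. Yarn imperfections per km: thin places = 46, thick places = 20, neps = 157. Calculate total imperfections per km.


Formula: Total = thin places + thick places + neps
Total = 46 + 20 + 157
Total = 223 imperfections/km

223 imperfections/km


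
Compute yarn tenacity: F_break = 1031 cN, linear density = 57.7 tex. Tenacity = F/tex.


Formula: Tenacity = Breaking force / Linear density
Tenacity = 1031 cN / 57.7 tex
Tenacity = 17.87 cN/tex

17.87 cN/tex


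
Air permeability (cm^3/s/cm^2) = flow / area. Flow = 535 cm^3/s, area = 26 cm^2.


Formula: Air Permeability = Airflow / Test Area
AP = 535 cm^3/s / 26 cm^2
AP = 20.6 cm^3/s/cm^2

20.6 cm^3/s/cm^2


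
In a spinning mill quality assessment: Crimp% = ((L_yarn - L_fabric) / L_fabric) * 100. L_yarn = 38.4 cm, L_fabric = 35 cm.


Formula: Crimp% = ((L_yarn - L_fabric) / L_fabric) * 100
Step 1: Extension = 38.4 - 35 = 3.4 cm
Step 2: Crimp% = (3.4 / 35) * 100
Step 3: Crimp% = 0.097143 * 100 = 9.7143% ≈ 9.7%

9.7%


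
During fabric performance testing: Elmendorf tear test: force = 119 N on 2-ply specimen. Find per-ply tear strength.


Formula: Per-ply strength = Total force / Number of plies
Per-ply = 119 N / 2
Per-ply = 59.5 N

59.5 N


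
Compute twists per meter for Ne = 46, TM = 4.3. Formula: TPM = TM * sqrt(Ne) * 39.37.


Formula: TPM = TM * sqrt(Ne) * 39.37
Step 1: sqrt(Ne) = sqrt(46) = 6.7823
Step 2: TM * sqrt(Ne) = 4.3 * 6.7823 = 29.1639
Step 3: TPM = 29.1639 * 39.37 = 1148 twists/m

1148 twists/m
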